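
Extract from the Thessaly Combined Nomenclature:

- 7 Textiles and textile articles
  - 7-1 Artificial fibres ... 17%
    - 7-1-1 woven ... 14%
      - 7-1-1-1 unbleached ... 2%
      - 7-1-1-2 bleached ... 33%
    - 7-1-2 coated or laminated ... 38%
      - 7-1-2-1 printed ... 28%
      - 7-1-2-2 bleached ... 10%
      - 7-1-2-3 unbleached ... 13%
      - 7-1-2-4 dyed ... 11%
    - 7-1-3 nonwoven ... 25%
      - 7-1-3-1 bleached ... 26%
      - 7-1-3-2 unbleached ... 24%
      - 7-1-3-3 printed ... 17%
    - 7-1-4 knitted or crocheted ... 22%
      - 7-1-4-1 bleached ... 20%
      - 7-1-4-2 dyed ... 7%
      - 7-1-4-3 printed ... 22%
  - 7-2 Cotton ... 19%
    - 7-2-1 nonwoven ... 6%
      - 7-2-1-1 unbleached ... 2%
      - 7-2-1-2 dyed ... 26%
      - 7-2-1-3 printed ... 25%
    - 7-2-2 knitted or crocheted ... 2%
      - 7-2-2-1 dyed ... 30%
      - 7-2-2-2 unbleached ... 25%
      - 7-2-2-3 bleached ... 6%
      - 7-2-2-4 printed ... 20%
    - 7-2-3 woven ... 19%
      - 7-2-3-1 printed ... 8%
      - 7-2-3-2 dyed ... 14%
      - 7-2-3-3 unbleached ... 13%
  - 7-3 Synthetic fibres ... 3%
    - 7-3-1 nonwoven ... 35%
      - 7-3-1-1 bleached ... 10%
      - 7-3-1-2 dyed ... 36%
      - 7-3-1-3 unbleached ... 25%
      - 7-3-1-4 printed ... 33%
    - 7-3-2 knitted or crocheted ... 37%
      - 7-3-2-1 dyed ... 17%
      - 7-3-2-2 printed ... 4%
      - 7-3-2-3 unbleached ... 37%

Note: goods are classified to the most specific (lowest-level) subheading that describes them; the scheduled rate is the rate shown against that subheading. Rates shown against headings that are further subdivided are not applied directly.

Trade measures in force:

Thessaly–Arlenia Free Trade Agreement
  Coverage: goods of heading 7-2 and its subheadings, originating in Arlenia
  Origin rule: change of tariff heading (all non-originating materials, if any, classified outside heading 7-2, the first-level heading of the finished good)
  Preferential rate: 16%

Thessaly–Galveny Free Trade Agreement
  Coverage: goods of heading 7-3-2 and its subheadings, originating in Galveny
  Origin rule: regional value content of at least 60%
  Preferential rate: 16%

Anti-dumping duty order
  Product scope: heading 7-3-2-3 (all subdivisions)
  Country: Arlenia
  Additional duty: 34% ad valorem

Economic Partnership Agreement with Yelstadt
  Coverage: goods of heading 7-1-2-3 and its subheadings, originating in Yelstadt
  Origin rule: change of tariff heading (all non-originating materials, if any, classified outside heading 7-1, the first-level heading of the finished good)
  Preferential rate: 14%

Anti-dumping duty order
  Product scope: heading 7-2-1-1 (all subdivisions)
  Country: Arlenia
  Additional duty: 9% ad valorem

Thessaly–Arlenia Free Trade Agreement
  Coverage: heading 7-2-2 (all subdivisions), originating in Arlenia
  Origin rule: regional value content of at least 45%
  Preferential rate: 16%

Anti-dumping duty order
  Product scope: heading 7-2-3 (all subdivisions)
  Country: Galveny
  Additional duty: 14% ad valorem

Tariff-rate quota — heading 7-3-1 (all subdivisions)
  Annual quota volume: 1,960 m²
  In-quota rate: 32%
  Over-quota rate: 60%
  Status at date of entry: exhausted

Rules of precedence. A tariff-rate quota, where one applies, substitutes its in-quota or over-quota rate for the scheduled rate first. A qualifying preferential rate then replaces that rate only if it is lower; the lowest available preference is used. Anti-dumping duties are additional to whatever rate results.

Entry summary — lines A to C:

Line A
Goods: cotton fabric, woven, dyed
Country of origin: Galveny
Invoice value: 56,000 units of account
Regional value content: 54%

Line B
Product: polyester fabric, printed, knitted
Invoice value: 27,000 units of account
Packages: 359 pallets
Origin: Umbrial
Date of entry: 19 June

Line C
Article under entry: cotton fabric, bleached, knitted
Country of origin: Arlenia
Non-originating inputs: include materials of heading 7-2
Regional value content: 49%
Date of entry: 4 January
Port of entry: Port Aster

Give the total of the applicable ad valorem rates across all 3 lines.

Line A: cotton → 7-2; woven → 7-2-3; dyed → 7-2-3-2. Scheduled 14%. Galveny agreement on 7-3-2: 7-2-3-2 not covered; anti-dumping (Galveny, 7-2-3): +14%; total 14% + 14% = 28%. → 28%.
Line B: polyester → 7-3; knitted → 7-3-2; printed → 7-3-2-2. Scheduled 4%. No special measure applies. → 4%.
Line C: cotton → 7-2; knitted → 7-2-2; bleached → 7-2-2-3. Scheduled 6%. Arlenia agreement on 7-2: CTH not met; Arlenia agreement on 7-2-2: RVC ≥ 45% → 16% available; preference 16% not lower than 6% → no reduction. → 6%.
Sum: 28% + 4% + 6% = 38%.

38%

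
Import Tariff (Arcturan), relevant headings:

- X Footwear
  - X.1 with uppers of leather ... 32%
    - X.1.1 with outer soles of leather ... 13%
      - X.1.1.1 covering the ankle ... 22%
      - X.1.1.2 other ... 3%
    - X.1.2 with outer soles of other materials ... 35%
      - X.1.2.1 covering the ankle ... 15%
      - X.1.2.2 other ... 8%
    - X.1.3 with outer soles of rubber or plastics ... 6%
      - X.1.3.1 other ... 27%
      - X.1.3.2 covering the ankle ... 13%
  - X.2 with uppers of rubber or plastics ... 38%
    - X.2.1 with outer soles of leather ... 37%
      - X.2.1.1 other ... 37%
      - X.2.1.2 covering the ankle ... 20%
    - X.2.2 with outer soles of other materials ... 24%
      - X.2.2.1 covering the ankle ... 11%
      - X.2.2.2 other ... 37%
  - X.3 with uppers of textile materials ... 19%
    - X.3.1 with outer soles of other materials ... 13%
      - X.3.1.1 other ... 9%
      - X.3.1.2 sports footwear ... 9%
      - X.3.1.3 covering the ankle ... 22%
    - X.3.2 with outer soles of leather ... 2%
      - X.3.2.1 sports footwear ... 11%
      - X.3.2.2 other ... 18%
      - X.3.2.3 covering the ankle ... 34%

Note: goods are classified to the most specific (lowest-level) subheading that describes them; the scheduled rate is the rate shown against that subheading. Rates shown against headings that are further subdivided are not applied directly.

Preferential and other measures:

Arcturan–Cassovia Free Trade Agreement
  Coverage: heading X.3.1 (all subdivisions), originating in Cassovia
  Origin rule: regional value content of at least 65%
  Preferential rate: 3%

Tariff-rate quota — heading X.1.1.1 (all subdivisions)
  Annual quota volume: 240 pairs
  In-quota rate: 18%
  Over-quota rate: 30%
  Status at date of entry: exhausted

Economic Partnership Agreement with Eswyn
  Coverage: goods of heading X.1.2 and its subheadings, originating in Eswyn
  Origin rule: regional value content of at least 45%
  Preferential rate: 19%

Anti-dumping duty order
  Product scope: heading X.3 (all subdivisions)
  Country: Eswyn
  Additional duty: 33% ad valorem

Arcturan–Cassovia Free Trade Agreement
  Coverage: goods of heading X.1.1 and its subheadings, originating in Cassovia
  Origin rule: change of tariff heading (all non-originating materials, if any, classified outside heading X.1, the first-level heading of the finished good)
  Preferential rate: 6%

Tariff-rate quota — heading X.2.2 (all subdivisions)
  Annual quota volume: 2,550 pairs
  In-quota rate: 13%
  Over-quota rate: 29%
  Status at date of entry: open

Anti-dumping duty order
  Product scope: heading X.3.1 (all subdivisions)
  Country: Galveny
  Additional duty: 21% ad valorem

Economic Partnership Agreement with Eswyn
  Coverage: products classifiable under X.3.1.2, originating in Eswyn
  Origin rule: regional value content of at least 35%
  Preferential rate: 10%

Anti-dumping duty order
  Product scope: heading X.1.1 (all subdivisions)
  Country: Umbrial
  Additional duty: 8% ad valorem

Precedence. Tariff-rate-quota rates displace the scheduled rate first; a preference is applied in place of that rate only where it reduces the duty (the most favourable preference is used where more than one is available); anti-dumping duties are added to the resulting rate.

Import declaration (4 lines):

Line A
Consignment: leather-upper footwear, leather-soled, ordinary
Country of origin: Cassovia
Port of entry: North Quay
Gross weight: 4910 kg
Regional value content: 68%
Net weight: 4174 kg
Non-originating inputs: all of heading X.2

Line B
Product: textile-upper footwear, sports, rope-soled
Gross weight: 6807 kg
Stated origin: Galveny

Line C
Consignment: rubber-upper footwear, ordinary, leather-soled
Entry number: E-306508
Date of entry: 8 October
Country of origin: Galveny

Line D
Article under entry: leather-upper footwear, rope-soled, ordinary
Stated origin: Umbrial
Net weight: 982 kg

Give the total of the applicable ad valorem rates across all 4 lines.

78%

Line A: leather-upper → X.1; leather-soled → X.1.1; ordinary → X.1.1.2. Scheduled 3%. Cassovia agreement on X.3.1: X.1.1.2 not covered; Cassovia agreement on X.1.1: CTH met → 6% available; preference 6% not lower than 3% → no reduction. → 3%.
Line B: textile-upper → X.3; rope-soled → X.3.1; sports → X.3.1.2. Scheduled 9%. anti-dumping (Galveny, X.3.1): +21%; total 9% + 21% = 30%. → 30%.
Line C: rubber-upper → X.2; leather-soled → X.2.1; ordinary → X.2.1.1. Scheduled 37%. No special measure applies. → 37%.
Line D: leather-upper → X.1; rope-soled → X.1.2; ordinary → X.1.2.2. Scheduled 8%. No special measure applies. → 8%.
Sum: 3% + 30% + 37% + 8% = 78%.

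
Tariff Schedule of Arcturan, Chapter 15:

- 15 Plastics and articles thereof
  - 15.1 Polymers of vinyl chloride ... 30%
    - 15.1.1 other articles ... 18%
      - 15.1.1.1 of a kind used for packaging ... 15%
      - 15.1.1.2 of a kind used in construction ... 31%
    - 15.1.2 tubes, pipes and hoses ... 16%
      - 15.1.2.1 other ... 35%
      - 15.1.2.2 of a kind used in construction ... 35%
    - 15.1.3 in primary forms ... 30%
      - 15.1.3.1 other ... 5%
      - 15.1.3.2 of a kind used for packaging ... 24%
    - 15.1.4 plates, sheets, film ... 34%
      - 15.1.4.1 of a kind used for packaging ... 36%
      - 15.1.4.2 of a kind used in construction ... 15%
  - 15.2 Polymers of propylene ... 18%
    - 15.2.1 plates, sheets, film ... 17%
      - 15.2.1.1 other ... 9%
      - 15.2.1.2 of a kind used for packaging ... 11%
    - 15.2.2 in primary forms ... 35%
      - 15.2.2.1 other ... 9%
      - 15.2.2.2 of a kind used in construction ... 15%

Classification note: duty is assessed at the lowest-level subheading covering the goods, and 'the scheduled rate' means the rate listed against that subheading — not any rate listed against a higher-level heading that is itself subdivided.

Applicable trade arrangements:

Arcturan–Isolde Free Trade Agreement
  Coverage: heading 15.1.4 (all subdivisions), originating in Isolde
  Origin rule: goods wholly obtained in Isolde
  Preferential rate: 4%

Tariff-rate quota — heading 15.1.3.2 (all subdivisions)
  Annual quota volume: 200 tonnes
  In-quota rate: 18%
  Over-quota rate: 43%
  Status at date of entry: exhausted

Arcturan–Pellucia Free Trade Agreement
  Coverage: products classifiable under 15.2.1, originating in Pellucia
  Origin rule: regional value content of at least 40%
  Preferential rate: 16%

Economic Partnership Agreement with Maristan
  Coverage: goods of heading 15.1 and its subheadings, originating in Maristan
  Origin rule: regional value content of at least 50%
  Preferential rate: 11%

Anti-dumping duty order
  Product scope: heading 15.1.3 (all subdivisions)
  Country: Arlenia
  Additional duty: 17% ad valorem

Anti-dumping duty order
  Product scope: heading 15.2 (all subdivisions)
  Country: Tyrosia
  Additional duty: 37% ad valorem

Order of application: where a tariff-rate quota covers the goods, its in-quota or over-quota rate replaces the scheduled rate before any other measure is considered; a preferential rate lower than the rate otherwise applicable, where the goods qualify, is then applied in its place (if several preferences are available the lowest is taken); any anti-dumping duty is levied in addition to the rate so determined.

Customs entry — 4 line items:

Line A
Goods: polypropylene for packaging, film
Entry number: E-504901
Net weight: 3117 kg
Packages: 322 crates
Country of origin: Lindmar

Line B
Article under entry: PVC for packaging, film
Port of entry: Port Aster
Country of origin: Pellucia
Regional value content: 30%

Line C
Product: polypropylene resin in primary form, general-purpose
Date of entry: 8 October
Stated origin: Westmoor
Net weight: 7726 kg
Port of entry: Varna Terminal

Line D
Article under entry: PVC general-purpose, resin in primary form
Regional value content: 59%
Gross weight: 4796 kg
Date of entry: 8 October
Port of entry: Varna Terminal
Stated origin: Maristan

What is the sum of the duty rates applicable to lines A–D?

61%

Line A: polypropylene → 15.2; film → 15.2.1; for packaging → 15.2.1.2. Scheduled 11%. No special measure applies. → 11%.
Line B: PVC → 15.1; film → 15.1.4; for packaging → 15.1.4.1. Scheduled 36%. Pellucia agreement on 15.2.1: 15.1.4.1 not covered. → 36%.
Line C: polypropylene → 15.2; resin in primary form → 15.2.2; general-purpose → 15.2.2.1. Scheduled 9%. No special measure applies. → 9%.
Line D: PVC → 15.1; resin in primary form → 15.1.3; general-purpose → 15.1.3.1. Scheduled 5%. Maristan agreement on 15.1: RVC ≥ 50% → 11% available; preference 11% not lower than 5% → no reduction. → 5%.
Sum: 11% + 36% + 9% + 5% = 61%.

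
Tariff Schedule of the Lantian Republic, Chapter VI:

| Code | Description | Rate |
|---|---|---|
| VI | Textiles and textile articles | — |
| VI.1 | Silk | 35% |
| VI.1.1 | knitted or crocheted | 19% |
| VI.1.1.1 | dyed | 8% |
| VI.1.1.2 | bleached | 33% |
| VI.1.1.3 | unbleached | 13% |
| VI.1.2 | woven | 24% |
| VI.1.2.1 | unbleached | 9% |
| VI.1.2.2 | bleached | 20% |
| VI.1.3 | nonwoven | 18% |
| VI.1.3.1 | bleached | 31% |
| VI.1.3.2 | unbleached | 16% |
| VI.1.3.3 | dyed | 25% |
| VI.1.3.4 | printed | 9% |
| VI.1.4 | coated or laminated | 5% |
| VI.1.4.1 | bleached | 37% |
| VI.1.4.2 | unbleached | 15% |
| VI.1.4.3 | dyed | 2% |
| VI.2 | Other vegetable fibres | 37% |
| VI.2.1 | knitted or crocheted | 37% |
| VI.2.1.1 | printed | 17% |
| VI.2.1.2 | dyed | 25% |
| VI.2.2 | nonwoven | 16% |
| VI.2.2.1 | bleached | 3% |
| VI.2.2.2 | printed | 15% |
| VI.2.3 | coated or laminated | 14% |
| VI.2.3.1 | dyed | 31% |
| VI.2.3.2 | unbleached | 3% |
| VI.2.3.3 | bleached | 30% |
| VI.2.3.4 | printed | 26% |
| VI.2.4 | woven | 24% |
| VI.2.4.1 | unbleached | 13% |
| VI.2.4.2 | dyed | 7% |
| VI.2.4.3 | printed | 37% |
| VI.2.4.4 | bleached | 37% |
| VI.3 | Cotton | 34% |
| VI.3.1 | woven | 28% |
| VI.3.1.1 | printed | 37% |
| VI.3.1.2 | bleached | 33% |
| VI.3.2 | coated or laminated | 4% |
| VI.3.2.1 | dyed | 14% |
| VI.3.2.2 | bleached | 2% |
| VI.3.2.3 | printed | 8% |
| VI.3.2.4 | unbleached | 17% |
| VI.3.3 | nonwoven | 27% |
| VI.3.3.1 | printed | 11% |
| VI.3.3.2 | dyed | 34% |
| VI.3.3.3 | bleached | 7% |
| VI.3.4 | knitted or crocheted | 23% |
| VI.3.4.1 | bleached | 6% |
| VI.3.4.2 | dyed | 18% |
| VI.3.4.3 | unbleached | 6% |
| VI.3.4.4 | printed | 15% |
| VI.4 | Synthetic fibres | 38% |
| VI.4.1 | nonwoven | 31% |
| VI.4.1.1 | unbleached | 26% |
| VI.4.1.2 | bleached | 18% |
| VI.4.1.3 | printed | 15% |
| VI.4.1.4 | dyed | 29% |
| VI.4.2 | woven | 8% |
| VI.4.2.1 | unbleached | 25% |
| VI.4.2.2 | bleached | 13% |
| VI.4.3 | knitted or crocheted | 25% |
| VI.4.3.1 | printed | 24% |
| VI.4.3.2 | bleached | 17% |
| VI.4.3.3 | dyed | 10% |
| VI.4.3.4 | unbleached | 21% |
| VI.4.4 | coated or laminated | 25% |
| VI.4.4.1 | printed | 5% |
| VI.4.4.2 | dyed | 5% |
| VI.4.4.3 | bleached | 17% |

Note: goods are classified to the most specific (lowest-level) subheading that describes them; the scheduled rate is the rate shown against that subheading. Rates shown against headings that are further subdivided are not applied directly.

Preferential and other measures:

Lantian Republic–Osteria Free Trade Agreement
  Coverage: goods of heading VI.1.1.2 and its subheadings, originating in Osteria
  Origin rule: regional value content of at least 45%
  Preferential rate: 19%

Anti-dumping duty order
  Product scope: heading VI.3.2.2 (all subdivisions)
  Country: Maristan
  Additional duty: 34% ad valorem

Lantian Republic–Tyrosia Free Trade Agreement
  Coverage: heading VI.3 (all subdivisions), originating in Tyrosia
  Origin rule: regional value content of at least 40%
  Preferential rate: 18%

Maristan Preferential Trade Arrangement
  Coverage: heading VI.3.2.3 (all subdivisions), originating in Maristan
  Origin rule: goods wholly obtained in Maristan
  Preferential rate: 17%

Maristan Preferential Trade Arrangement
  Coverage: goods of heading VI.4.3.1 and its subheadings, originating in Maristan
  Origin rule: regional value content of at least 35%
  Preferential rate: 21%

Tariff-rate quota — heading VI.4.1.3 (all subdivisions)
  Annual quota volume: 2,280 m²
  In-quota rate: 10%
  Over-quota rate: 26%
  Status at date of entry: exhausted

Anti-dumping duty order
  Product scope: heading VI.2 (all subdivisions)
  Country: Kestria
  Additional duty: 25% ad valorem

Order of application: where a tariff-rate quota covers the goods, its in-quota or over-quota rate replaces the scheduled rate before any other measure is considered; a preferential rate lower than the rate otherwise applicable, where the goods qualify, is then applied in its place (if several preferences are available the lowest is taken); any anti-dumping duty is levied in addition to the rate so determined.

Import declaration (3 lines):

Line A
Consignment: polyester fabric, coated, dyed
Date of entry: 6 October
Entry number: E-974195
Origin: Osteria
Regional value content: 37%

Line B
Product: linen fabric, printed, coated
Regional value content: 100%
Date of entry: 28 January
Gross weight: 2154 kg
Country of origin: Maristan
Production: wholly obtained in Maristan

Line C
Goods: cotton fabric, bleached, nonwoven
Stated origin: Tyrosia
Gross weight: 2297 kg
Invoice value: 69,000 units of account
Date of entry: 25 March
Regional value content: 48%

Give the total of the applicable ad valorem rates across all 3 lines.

Line A: polyester → VI.4; coated → VI.4.4; dyed → VI.4.4.2. Scheduled 5%. Osteria agreement on VI.1.1.2: VI.4.4.2 not covered. → 5%.
Line B: linen → VI.2; coated → VI.2.3; printed → VI.2.3.4. Scheduled 26%. Maristan agreement on VI.3.2.3: VI.2.3.4 not covered; Maristan agreement on VI.4.3.1: VI.2.3.4 not covered. → 26%.
Line C: cotton → VI.3; nonwoven → VI.3.3; bleached → VI.3.3.3. Scheduled 7%. Tyrosia agreement on VI.3: RVC ≥ 40% → 18% available; preference 18% not lower than 7% → no reduction. → 7%.
Sum: 5% + 26% + 7% = 38%.

38%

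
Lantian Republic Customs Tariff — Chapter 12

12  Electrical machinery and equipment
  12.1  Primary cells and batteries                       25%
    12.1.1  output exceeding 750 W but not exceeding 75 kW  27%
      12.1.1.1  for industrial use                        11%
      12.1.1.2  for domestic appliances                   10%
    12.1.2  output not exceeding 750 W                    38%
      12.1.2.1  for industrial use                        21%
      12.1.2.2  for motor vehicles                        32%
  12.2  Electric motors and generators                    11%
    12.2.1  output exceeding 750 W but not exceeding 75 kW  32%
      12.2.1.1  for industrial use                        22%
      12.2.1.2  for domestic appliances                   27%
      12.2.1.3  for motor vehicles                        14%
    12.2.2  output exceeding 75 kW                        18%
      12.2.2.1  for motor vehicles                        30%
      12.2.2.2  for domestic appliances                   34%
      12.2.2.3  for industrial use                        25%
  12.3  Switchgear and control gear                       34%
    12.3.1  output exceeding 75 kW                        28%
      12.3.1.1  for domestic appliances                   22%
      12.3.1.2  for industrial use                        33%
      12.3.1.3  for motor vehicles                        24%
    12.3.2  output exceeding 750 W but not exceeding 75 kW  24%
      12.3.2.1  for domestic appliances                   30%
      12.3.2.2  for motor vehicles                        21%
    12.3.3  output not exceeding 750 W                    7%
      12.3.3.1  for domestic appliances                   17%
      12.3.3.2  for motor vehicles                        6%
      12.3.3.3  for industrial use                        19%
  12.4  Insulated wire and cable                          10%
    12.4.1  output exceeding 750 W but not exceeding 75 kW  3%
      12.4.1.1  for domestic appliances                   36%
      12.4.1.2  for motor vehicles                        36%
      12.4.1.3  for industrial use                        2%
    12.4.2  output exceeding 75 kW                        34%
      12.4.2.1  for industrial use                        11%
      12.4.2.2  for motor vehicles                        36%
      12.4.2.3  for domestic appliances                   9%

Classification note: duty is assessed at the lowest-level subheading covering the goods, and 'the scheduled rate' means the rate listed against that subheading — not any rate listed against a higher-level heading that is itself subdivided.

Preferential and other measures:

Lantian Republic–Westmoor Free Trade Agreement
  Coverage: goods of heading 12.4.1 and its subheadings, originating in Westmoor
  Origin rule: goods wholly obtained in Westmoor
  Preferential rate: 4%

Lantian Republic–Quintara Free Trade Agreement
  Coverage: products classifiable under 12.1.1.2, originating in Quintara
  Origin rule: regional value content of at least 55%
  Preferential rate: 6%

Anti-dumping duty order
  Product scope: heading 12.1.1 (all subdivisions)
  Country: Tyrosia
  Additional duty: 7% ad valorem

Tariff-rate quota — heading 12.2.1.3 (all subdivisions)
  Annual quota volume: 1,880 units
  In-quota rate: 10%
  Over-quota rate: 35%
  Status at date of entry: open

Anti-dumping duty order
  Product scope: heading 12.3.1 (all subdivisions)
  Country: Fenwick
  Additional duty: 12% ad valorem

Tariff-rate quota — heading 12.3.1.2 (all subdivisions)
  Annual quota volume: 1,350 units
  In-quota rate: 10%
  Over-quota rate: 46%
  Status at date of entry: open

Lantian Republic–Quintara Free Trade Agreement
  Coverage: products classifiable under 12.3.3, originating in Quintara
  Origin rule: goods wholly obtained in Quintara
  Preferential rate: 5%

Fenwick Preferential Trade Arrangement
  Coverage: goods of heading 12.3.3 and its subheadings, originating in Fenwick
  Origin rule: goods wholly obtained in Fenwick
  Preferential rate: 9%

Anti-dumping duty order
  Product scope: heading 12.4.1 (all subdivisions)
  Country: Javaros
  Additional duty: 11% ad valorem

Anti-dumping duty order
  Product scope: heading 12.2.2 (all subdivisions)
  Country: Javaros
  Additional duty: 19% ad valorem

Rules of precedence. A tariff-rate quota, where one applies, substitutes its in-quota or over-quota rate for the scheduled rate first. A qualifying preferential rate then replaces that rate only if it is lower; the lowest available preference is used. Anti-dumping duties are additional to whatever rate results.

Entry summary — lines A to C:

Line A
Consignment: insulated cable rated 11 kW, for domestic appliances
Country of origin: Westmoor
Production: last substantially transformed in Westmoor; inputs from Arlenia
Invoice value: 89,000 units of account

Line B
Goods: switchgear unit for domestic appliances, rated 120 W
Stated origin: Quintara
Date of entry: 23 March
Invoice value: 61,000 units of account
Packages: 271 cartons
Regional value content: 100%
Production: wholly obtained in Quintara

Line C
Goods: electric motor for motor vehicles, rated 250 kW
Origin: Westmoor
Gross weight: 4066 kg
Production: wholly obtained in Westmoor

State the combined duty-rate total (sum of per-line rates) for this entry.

71%

Line A: insulated cable → 12.4; rated 11 kW → 12.4.1; for domestic appliances → 12.4.1.1. Scheduled 36%. Westmoor agreement on 12.4.1: not wholly obtained. → 36%.
Line B: switchgear unit → 12.3; rated 120 W → 12.3.3; for domestic appliances → 12.3.3.1. Scheduled 17%. Quintara agreement on 12.1.1.2: 12.3.3.1 not covered; Quintara agreement on 12.3.3: wholly obtained → 5% available; preferential 5%. → 5%.
Line C: electric motor → 12.2; rated 250 kW → 12.2.2; for motor vehicles → 12.2.2.1. Scheduled 30%. Westmoor agreement on 12.4.1: 12.2.2.1 not covered. → 30%.
Sum: 36% + 5% + 30% = 71%.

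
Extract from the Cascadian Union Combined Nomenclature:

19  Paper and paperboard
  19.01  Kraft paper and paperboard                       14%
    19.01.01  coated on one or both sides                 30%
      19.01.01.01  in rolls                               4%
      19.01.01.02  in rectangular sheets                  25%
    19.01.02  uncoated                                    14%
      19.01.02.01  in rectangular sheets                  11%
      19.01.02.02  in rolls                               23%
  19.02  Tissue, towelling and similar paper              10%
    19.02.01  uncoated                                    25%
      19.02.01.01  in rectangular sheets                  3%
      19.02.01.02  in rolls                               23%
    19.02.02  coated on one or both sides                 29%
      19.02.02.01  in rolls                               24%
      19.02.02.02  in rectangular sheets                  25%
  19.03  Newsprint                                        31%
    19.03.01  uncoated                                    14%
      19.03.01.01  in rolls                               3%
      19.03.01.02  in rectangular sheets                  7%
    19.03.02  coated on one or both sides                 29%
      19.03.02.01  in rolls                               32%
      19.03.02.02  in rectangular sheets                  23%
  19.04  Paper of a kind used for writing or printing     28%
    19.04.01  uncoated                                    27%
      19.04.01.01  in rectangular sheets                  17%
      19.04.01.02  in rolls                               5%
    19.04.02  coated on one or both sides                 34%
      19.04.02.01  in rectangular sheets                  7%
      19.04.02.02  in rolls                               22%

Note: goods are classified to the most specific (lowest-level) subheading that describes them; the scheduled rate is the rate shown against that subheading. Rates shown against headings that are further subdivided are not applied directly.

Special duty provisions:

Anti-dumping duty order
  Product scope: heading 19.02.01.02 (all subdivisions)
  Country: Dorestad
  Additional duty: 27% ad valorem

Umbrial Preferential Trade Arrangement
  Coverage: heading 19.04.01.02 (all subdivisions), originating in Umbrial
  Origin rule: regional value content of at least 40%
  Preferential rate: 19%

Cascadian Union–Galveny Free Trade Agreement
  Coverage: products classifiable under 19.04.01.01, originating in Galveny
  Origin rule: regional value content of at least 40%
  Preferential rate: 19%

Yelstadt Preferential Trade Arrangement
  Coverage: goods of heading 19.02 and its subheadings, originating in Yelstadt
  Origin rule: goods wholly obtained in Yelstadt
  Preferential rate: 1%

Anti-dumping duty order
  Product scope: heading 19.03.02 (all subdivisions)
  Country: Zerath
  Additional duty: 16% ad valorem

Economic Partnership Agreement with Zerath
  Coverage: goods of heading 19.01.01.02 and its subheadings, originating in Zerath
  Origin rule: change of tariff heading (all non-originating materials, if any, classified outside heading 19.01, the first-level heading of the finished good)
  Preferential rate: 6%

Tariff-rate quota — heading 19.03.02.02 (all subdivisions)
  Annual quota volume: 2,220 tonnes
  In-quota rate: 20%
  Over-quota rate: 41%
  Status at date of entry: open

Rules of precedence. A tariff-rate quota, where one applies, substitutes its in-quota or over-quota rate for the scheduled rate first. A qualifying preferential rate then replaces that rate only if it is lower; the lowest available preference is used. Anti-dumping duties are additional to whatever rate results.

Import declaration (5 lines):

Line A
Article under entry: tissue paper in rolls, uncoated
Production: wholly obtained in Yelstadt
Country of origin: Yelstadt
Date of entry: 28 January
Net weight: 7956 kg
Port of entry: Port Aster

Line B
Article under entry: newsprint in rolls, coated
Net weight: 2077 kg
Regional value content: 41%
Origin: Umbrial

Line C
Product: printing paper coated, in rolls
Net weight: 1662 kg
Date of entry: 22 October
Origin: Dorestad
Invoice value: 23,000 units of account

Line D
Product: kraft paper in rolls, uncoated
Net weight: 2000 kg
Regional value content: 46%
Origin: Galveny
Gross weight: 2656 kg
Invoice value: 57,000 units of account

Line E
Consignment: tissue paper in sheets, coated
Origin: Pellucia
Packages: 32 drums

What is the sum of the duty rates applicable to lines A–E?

Line A: tissue paper → 19.02; uncoated → 19.02.01; in rolls → 19.02.01.02. Scheduled 23%. Yelstadt agreement on 19.02: wholly obtained → 1% available; preferential 1%. → 1%.
Line B: newsprint → 19.03; coated → 19.03.02; in rolls → 19.03.02.01. Scheduled 32%. Umbrial agreement on 19.04.01.02: 19.03.02.01 not covered. → 32%.
Line C: printing paper → 19.04; coated → 19.04.02; in rolls → 19.04.02.02. Scheduled 22%. No special measure applies. → 22%.
Line D: kraft paper → 19.01; uncoated → 19.01.02; in rolls → 19.01.02.02. Scheduled 23%. Galveny agreement on 19.04.01.01: 19.01.02.02 not covered. → 23%.
Line E: tissue paper → 19.02; coated → 19.02.02; in sheets → 19.02.02.02. Scheduled 25%. No special measure applies. → 25%.
Sum: 1% + 32% + 22% + 23% + 25% = 103%.

103%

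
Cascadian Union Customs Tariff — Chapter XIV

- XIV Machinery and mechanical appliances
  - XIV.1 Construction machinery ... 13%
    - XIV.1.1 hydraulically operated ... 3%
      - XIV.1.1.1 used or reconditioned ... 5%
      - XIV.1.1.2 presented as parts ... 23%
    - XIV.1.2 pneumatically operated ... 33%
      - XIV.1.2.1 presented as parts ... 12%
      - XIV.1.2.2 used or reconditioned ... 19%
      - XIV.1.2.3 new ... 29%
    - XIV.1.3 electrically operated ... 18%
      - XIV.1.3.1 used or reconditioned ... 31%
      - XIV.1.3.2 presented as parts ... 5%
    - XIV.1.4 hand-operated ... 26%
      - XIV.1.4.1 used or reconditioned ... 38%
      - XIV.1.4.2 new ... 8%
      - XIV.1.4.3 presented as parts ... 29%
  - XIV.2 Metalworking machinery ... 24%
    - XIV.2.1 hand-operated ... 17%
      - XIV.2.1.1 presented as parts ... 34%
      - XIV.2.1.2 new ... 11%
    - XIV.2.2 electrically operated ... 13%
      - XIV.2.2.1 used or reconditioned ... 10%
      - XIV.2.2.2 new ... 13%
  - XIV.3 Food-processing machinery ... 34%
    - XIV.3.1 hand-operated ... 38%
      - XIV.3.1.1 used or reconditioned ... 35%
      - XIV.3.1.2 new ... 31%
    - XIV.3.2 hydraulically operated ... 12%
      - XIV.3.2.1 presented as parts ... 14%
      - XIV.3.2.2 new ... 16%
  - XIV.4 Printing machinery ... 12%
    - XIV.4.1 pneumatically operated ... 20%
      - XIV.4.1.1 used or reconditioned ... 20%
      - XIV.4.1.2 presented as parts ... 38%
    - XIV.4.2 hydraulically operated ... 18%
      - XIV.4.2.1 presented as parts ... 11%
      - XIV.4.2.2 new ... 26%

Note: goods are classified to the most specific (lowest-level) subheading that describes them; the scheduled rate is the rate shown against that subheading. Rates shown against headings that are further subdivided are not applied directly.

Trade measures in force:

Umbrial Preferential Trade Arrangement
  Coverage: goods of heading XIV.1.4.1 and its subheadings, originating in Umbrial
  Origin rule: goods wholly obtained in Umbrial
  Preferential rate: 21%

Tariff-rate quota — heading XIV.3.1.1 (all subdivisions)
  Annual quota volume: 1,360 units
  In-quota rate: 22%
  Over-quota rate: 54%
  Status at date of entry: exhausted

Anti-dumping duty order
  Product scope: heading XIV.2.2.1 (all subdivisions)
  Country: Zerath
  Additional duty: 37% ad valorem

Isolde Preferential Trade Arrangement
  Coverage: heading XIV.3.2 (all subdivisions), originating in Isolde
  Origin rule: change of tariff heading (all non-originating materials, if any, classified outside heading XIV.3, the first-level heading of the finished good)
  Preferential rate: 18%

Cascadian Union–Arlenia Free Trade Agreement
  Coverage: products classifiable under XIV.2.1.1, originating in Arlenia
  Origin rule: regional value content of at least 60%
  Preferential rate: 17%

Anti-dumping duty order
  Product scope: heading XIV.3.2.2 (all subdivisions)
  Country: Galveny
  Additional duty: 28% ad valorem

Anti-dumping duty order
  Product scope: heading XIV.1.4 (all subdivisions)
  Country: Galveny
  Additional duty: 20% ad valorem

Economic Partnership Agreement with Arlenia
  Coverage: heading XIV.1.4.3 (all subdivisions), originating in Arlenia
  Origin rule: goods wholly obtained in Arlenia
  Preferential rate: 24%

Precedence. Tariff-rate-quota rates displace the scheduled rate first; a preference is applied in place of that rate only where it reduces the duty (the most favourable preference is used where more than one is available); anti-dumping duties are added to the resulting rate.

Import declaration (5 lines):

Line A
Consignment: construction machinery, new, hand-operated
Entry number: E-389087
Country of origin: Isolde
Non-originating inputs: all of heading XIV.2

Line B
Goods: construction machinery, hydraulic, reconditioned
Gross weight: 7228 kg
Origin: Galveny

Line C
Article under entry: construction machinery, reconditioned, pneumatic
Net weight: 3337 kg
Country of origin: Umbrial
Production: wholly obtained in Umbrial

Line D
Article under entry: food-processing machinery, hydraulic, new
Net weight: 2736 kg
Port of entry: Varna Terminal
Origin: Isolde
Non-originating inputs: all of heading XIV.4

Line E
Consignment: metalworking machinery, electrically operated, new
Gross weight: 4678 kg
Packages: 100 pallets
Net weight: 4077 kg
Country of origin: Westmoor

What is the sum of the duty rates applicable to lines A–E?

61%

Line A: construction → XIV.1; hand-operated → XIV.1.4; new → XIV.1.4.2. Scheduled 8%. Isolde agreement on XIV.3.2: XIV.1.4.2 not covered. → 8%.
Line B: construction → XIV.1; hydraulic → XIV.1.1; reconditioned → XIV.1.1.1. Scheduled 5%. No special measure applies. → 5%.
Line C: construction → XIV.1; pneumatic → XIV.1.2; reconditioned → XIV.1.2.2. Scheduled 19%. Umbrial agreement on XIV.1.4.1: XIV.1.2.2 not covered. → 19%.
Line D: food-processing → XIV.3; hydraulic → XIV.3.2; new → XIV.3.2.2. Scheduled 16%. Isolde agreement on XIV.3.2: CTH met → 18% available; preference 18% not lower than 16% → no reduction. → 16%.
Line E: metalworking → XIV.2; electrically operated → XIV.2.2; new → XIV.2.2.2. Scheduled 13%. No special measure applies. → 13%.
Sum: 8% + 5% + 19% + 16% + 13% = 61%.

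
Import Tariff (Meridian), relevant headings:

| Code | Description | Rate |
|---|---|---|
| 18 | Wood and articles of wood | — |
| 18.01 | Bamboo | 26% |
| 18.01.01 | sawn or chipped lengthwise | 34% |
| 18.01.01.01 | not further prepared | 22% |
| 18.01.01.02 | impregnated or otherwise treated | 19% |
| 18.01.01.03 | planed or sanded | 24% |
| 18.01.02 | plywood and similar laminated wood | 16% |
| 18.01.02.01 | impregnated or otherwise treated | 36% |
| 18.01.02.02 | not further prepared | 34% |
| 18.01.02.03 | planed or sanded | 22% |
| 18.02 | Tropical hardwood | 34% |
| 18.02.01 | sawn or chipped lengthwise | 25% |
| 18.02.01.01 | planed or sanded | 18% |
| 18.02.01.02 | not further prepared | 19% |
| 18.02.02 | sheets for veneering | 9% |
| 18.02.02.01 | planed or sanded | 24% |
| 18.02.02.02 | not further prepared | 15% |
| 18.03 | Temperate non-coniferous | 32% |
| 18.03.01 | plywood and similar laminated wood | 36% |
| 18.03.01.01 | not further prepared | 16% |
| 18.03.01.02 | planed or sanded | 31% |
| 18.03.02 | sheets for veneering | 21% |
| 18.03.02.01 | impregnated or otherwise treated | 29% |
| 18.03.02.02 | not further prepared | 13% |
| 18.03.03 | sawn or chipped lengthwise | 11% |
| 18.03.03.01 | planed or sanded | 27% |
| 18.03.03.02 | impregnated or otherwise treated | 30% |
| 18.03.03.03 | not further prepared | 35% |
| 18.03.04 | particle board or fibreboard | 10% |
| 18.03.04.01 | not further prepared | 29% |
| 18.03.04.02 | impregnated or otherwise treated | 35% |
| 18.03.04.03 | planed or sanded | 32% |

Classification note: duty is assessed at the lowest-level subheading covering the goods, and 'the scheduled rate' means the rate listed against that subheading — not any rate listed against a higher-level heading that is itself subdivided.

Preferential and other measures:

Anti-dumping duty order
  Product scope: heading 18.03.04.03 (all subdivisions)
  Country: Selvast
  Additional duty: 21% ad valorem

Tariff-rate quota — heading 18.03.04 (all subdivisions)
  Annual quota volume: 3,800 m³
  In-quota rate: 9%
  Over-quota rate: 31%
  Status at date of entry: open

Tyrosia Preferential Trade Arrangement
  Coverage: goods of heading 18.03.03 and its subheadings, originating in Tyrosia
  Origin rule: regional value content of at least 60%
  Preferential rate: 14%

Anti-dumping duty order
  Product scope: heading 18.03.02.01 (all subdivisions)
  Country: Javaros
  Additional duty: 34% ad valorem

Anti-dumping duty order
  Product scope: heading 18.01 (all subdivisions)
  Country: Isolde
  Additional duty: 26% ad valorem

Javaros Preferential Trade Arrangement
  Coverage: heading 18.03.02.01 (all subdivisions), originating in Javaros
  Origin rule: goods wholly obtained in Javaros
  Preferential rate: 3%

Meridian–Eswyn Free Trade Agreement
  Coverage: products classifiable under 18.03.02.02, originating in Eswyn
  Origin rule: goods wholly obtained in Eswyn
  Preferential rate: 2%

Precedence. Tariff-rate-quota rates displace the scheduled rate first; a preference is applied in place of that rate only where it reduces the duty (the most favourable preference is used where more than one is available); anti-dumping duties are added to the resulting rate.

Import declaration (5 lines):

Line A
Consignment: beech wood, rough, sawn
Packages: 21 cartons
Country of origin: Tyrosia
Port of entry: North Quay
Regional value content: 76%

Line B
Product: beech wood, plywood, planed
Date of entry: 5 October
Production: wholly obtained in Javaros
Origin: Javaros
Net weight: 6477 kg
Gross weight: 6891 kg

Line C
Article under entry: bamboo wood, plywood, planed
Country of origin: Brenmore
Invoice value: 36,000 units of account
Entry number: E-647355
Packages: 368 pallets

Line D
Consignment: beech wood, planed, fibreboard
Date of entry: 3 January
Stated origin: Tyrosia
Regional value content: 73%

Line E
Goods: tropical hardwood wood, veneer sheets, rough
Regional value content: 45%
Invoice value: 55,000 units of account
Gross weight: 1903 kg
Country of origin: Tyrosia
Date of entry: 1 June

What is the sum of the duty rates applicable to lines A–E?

Line A: beech → 18.03; sawn → 18.03.03; rough → 18.03.03.03. Scheduled 35%. Tyrosia agreement on 18.03.03: RVC ≥ 60% → 14% available; preferential 14%. → 14%.
Line B: beech → 18.03; plywood → 18.03.01; planed → 18.03.01.02. Scheduled 31%. Javaros agreement on 18.03.02.01: 18.03.01.02 not covered. → 31%.
Line C: bamboo → 18.01; plywood → 18.01.02; planed → 18.01.02.03. Scheduled 22%. No special measure applies. → 22%.
Line D: beech → 18.03; fibreboard → 18.03.04; planed → 18.03.04.03. Scheduled 32%. quota on 18.03.04 open → in-quota 9%; Tyrosia agreement on 18.03.03: 18.03.04.03 not covered. → 9%.
Line E: tropical hardwood → 18.02; veneer sheets → 18.02.02; rough → 18.02.02.02. Scheduled 15%. Tyrosia agreement on 18.03.03: 18.02.02.02 not covered. → 15%.
Sum: 14% + 31% + 22% + 9% + 15% = 91%.

91%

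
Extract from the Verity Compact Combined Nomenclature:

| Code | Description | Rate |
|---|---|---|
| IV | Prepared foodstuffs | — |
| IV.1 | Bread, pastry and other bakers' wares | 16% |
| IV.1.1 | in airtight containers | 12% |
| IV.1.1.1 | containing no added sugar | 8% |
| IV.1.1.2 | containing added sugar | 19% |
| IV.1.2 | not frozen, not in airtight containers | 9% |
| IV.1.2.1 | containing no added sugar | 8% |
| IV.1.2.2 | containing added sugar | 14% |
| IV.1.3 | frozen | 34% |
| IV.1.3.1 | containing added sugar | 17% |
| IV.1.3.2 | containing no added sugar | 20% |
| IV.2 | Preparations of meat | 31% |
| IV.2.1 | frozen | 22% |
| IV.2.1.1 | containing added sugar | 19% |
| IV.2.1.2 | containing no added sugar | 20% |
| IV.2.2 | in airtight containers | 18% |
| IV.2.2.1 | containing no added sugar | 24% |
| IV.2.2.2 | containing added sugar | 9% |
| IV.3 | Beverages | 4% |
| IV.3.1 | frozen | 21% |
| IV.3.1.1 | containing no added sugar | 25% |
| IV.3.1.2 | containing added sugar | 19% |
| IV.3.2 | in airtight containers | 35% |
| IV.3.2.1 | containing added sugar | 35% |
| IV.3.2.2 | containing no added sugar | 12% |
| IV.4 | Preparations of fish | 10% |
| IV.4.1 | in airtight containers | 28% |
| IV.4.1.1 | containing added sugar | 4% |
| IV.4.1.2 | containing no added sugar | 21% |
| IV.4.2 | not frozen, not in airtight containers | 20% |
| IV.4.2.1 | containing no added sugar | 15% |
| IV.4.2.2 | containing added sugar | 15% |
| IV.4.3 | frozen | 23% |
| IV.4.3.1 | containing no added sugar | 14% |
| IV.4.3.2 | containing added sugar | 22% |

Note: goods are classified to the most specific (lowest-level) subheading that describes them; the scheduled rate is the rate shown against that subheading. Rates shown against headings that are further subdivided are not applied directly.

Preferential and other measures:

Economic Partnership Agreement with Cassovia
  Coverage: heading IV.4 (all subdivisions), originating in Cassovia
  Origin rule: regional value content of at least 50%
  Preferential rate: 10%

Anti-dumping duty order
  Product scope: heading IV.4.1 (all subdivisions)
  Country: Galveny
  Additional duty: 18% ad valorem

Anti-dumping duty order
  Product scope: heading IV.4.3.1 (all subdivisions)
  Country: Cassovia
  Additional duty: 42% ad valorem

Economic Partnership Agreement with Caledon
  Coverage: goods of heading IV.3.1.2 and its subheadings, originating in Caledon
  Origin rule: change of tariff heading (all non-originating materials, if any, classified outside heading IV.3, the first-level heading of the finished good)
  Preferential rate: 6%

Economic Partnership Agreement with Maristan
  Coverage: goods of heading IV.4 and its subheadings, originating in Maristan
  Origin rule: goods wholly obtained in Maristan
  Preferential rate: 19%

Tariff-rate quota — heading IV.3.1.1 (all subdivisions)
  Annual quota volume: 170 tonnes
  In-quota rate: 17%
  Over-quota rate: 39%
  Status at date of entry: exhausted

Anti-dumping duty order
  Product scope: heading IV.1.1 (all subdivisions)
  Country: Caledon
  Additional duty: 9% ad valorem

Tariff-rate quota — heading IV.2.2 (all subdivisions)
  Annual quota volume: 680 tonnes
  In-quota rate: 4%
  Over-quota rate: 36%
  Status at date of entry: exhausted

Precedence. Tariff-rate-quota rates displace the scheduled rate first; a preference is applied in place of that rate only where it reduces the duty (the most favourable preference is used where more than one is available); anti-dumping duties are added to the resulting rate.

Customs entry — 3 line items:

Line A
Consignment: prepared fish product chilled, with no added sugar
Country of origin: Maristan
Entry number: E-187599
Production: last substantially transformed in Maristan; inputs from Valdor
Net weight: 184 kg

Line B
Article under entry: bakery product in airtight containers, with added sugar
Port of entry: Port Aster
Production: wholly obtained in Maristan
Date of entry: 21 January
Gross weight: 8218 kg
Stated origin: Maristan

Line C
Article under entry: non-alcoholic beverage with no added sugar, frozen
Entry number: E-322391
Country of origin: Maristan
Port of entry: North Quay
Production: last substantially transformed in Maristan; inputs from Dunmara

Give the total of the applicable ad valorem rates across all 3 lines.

73%

Line A: prepared fish product → IV.4; chilled → IV.4.2; with no added sugar → IV.4.2.1. Scheduled 15%. Maristan agreement on IV.4: not wholly obtained. → 15%.
Line B: bakery product → IV.1; in airtight containers → IV.1.1; with added sugar → IV.1.1.2. Scheduled 19%. Maristan agreement on IV.4: IV.1.1.2 not covered. → 19%.
Line C: non-alcoholic beverage → IV.3; frozen → IV.3.1; with no added sugar → IV.3.1.1. Scheduled 25%. quota on IV.3.1.1 exhausted → over-quota 39%; Maristan agreement on IV.4: IV.3.1.1 not covered. → 39%.
Sum: 15% + 19% + 39% = 73%.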